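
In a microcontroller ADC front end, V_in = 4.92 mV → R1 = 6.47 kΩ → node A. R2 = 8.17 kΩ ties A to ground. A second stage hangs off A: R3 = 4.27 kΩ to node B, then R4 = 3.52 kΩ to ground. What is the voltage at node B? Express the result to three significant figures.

Node A sees R2 in parallel with the series input of stage 2, R3 + R4 = 7.790 kΩ.
Effective lower resistance at A: R2 ‖ 7.790 = 3.988 kΩ.
V_A = 4.92 × 3.988/(6.47 + 3.988) = 1.876 mV.
Then the unloaded second divider: V_B = V_A × R4/(R3+R4) = 1.876 × 0.4519 = 0.8477 mV.

V_B ≈ 0.848 mV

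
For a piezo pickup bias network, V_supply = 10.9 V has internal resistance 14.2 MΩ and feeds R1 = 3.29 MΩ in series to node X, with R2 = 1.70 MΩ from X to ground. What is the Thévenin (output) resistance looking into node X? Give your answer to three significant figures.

R_th ≈ 1.55 MΩ

R1' = 14.2 + 3.29 = 17.49 MΩ (source resistance + R1).
With V_supply suppressed (replaced by a short), R_th = R1' ‖ R2 = (17.49 × 1.70)/(17.49 + 1.70) = 1.549 MΩ.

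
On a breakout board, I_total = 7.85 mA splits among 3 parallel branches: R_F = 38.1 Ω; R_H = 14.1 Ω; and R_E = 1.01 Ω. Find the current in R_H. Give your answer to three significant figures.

Conductances: ΣG = 1/38.1 + 1/14.1 + 1/1.01 = 1.087 (1/Ω).
By the current-divider rule, I = I_total · G_k/ΣG = 7.85 × 0.06523 = 0.5121 mA.

I ≈ 0.512 mA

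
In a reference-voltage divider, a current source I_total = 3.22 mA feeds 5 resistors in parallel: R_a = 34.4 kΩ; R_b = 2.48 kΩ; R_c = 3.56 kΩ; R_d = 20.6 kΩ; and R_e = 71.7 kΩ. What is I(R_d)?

Conductances: ΣG = 1/34.4 + 1/2.48 + 1/3.56 + 1/20.6 + 1/71.7 = 0.7757 (1/kΩ).
By the current-divider rule, I = I_total · G_k/ΣG = 3.22 × 0.06258 = 0.2015 mA.

I ≈ 0.202 mA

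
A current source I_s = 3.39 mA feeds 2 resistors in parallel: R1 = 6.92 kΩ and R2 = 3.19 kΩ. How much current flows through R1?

Two-branch current divider: I_k = I_s · R_other/(R_1 + R_2).
So I = 3.39 × 3.19/10.11 = 1.070 mA.

I ≈ 1.07 mA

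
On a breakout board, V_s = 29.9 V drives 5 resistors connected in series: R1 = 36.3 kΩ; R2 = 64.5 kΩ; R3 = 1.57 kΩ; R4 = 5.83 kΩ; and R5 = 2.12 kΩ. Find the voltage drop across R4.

Series total: ΣR = 36.3 + 64.5 + 1.57 + 5.83 + 2.12 = 110.3 kΩ.
V = V_s · R/ΣR = 29.9 × 0.05285 = 1.580 V.

V ≈ 1.58 V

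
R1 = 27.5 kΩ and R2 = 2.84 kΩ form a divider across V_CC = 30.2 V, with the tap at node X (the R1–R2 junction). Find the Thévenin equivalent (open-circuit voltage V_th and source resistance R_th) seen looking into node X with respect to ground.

With X open, the divider is unloaded: V_th = 30.2 × 2.84/30.34 = 2.827 V.
Looking into X with the source shorted: R_th = R1·R2/(R1+R2) = 27.50 × 2.84/30.34 = 2.574 kΩ.

V_th ≈ 2.83 V, R_th ≈ 2.57 kΩ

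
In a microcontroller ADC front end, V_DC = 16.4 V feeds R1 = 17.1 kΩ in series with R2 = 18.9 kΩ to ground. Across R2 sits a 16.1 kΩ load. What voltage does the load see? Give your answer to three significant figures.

V_out ≈ 5.53 V

First combine the lower leg with the load: R2 ‖ R_L = 8.694 kΩ.
Now apply the divider: V_out = 16.4 × 0.3371 = 5.528 V.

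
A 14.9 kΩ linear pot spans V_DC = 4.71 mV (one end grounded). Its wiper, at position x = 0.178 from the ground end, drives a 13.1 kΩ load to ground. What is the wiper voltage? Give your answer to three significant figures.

V_out ≈ 0.719 mV

Lower segment x·R_p = 2.652 kΩ; upper segment (1−x)·R_p = 12.25 kΩ.
R_L loads the lower segment: effective lower R = 2.206 kΩ.
V_out = 4.71 × 2.206/(12.25 + 2.206) = 0.7188 mV.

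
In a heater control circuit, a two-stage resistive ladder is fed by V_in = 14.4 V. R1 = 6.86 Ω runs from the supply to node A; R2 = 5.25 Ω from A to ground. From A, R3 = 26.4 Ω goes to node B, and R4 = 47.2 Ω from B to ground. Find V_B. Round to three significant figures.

V_B ≈ 3.85 V

Looking into the second stage from A: R3 + R4 = 73.60 Ω appears in parallel with R2.
R2 ‖ (R3+R4) = 4.900 Ω.
So V_A = 14.4 × 0.4167 = 6.000 V.
V_B = V_A × 0.6413 = 3.848 V.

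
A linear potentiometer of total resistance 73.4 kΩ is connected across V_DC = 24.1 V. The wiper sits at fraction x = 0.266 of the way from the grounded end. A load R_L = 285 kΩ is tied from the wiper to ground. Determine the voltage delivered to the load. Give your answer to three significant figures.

Lower segment x·R_p = 19.52 kΩ; upper segment (1−x)·R_p = 53.88 kΩ.
R_L loads the lower segment: effective lower R = 18.27 kΩ.
V_out = 24.1 × 18.27/(53.88 + 18.27) = 6.104 V.

V_out ≈ 6.10 V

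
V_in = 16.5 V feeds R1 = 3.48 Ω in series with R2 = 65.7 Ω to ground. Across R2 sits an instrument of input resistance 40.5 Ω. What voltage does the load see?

V_out ≈ 14.5 V

R2 ‖ R_L = (65.7 × 40.5)/(65.7 + 40.5) = 25.06 Ω.
Voltage divider with the loaded lower leg: V_out = 16.5 × 25.06/(3.48 + 25.06) = 16.5 × 0.8780 = 14.49 V.
(Unloaded it would be 15.7 V; the load pulls it down.)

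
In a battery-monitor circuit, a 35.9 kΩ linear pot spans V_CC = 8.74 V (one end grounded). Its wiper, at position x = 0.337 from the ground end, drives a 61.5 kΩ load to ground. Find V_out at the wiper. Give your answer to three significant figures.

V_out ≈ 2.61 V

The pot divides into 23.80 kΩ above the wiper and 12.10 kΩ below.
Lower segment in parallel with the load: 12.10 ‖ 61.5 = 10.11 kΩ.
V_out = 8.74 × 10.11/(23.80 + 10.11) = 2.606 V.
(Unloaded: V_out = x·V_CC = 2.95 V.)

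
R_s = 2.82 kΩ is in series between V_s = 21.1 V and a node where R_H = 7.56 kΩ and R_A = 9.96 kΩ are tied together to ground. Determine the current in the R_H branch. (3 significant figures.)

Equivalent of the parallel group: R_p = 4.298 kΩ.
V_A = 21.1 × 4.298/7.118 = 12.74 V.
Branch current I = V_A/R_H = 12.74/7.56 = 1.685 mA.

I ≈ 1.69 mA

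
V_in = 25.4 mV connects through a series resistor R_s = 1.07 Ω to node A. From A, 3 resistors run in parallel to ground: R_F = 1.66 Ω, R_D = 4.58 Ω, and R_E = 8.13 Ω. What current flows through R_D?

Equivalent of the parallel group: R_p = 1.060 Ω.
Node voltage V_A = V_in · R_p/(R_s + R_p) = 25.4 × 0.4976 = 12.64 mV.
Branch current I = V_A/R_D = 12.64/4.58 = 2.759 mA.
(Check via current divider: I_total = 11.93 mA; share G_k/ΣG = 0.2314 → same result.)

I ≈ 2.76 mA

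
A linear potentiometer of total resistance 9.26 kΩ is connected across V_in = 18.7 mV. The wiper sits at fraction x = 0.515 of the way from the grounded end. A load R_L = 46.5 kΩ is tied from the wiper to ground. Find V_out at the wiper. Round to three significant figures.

V_out ≈ 9.17 mV

The pot divides into 4.491 kΩ above the wiper and 4.769 kΩ below.
(x·R_p) ‖ R_L = 4.325 kΩ.
Then V_out = V_in · 4.325/(4.491 + 4.325) = 9.174 mV.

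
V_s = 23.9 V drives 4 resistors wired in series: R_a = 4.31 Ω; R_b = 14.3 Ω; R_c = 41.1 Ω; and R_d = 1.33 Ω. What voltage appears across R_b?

Total series resistance ΣR = 4.31 + 14.3 + 41.1 + 1.33 = 61.04 Ω.
V = V_s · R/ΣR = 23.9 × 0.2343 = 5.599 V.

V ≈ 5.60 V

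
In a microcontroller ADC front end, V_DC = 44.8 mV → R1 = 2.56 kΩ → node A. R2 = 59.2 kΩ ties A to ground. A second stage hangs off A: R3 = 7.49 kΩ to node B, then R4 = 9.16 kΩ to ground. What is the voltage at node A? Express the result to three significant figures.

V_A ≈ 37.4 mV

Node A sees R2 in parallel with the series input of stage 2, R3 + R4 = 16.65 kΩ.
R2 ‖ (R3+R4) = 13.00 kΩ.
V_A = 44.8 × 13.00/(2.56 + 13.00) = 37.43 mV.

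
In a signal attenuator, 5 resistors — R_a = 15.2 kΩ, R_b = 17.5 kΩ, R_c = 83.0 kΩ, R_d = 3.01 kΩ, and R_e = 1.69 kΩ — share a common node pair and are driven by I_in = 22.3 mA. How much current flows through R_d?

Conductances: ΣG = 1/15.2 + 1/17.5 + 1/83.0 + 1/3.01 + 1/1.69 = 1.059 (1/kΩ).
R_d takes the fraction G_k/ΣG = 0.3322/1.059 = 0.3137, so I = 22.3 × 0.3137 = 6.996 mA.

I ≈ 7.00 mA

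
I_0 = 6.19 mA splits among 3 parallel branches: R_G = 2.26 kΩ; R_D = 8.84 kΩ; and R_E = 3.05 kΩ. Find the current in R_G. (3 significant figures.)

I ≈ 3.10 mA

Conductances: ΣG = 1/2.26 + 1/8.84 + 1/3.05 = 0.8835 (1/kΩ).
By the current-divider rule, I = I_0 · G_k/ΣG = 6.19 × 0.5008 = 3.100 mA.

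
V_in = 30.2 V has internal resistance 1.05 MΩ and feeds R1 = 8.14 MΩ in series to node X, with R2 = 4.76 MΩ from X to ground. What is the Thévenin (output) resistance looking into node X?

R_th ≈ 3.14 MΩ

R1' = 1.05 + 8.14 = 9.190 MΩ (source resistance + R1).
Zeroing V_in shorts the top of R1' to ground, so R_th = R1' ‖ R2 = 3.136 MΩ.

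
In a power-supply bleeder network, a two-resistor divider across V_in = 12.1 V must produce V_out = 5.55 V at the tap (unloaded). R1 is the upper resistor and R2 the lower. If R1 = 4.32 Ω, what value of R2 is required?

R2 ≈ 3.66 Ω

Required fraction k = V_out/V_in = 0.4587.
Rearranging, R2 = R1·k/(1−k) = 4.32 × 0.8473 = 3.660 Ω.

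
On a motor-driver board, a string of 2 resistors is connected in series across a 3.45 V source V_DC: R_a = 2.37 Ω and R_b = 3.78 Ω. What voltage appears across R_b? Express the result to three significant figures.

Series total: ΣR = 2.37 + 3.78 = 6.150 Ω.
V = V_DC · R/ΣR = 3.45 × 0.6146 = 2.120 V.

V ≈ 2.12 V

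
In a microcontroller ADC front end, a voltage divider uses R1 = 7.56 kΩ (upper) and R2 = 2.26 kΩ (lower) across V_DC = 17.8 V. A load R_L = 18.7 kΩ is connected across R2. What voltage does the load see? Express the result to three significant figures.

The load sits in parallel with R2, giving an effective lower resistance R2' = R2·R_L/(R2+R_L) = 2.016 kΩ.
Voltage divider with the loaded lower leg: V_out = 17.8 × 2.016/(7.56 + 2.016) = 17.8 × 0.2106 = 3.748 V.
(Unloaded it would be 4.10 V; the load pulls it down.)

V_out ≈ 3.75 V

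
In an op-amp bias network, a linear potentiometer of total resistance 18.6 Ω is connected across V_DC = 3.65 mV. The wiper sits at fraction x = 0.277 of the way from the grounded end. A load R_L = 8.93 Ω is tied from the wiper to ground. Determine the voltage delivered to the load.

V_out ≈ 0.713 mV

Lower segment x·R_p = 5.152 Ω; upper segment (1−x)·R_p = 13.45 Ω.
R_L loads the lower segment: effective lower R = 3.267 Ω.
Then V_out = V_DC · 3.267/(13.45 + 3.267) = 0.7134 mV.
(Unloaded: V_out = x·V_DC = 1.01 mV.)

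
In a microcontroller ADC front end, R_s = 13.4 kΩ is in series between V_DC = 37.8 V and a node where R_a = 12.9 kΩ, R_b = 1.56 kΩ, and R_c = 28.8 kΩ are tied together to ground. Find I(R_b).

Equivalent of the parallel group: R_p = 1.328 kΩ.
V_A by voltage divider: V_A = 37.8 × 1.328/(13.4 + 1.328) = 3.407 V.
Branch current I = V_A/R_b = 3.407/1.56 = 2.184 mA.

I ≈ 2.18 mA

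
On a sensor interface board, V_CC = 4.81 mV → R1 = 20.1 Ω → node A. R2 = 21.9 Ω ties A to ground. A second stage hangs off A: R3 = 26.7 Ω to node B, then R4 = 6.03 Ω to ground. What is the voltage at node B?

V_B ≈ 0.350 mV

The second stage (R3 + R4 = 32.73 Ω) loads node A in parallel with R2.
R2 ‖ (R3+R4) = 13.12 Ω.
First divider: V_A = V_CC · 13.12/(20.1 + 13.12) = 1.900 mV.
Stage 2 is unloaded, so V_B = V_A · R4/(R3+R4) = 1.900 × 6.03/32.73 = 0.3500 mV.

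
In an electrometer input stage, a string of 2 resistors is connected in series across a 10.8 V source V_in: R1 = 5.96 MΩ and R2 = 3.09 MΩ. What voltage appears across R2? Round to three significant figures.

V ≈ 3.69 V

Series total: ΣR = 5.96 + 3.09 = 9.050 MΩ.
Voltage divider: V = V_in · (3.090 / 9.050) = 10.8 × 0.3414 = 3.688 V.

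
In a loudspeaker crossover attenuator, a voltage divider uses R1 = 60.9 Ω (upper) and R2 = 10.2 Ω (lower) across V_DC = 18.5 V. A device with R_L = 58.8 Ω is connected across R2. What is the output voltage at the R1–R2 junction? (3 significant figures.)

V_out ≈ 2.31 V

First combine the lower leg with the load: R2 ‖ R_L = 8.692 Ω.
Voltage divider with the loaded lower leg: V_out = 18.5 × 8.692/(60.9 + 8.692) = 18.5 × 0.1249 = 2.311 V.
(Unloaded it would be 2.65 V; the load pulls it down.)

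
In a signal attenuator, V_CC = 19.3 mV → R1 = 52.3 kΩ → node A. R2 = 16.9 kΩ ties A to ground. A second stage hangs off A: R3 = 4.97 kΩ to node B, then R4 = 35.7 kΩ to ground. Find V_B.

V_B ≈ 3.15 mV

Looking into the second stage from A: R3 + R4 = 40.67 kΩ appears in parallel with R2.
R2 ‖ (R3+R4) = 11.94 kΩ.
So V_A = 19.3 × 0.1859 = 3.587 mV.
Stage 2 is unloaded, so V_B = V_A · R4/(R3+R4) = 3.587 × 35.7/40.67 = 3.149 mV.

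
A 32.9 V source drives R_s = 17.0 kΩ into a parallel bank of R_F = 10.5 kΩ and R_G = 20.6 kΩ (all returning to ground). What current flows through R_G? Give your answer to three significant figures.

Parallel bank: R_p = 1/(1/10.5 + 1/20.6) = 6.955 kΩ.
V_A = 32.9 × 6.955/23.95 = 9.552 V.
Branch current I = V_A/R_G = 9.552/20.6 = 0.4637 mA.

I ≈ 0.464 mA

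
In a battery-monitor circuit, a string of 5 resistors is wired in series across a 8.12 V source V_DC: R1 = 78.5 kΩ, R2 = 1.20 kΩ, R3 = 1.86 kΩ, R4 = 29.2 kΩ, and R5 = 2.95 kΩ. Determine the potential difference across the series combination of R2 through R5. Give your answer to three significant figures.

V ≈ 2.51 V

Total series resistance ΣR = 78.5 + 1.20 + 1.86 + 29.2 + 2.95 = 113.7 kΩ.
R_{R2..R5} = 1.20 + 1.86 + 29.2 + 2.95 = 35.21 kΩ.
Voltage divider: V = V_DC · (35.21 / 113.7) = 8.12 × 0.3096 = 2.514 V.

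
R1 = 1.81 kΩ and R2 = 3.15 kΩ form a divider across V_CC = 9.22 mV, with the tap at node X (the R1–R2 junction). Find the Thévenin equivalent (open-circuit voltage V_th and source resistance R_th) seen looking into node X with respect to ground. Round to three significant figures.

V_th is the unloaded tap voltage: V_CC · R2/(R1+R2) = 9.22 × 0.6351 = 5.855 mV.
Zeroing V_CC shorts the top of R1 to ground, so R_th = R1 ‖ R2 = 1.149 kΩ.

V_th ≈ 5.86 mV, R_th ≈ 1.15 kΩ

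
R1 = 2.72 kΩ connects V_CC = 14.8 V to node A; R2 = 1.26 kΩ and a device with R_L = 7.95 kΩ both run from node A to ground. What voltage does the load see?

The load sits in parallel with R2, giving an effective lower resistance R2' = R2·R_L/(R2+R_L) = 1.088 kΩ.
Then V_out = V_CC · R2'/(R1 + R2') = 14.8 × 1.088/3.808 = 4.228 V.
(Unloaded it would be 4.69 V; the load pulls it down.)

V_out ≈ 4.23 V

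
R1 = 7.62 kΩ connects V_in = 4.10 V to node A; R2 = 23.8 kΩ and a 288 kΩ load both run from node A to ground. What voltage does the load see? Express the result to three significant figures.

The load sits in parallel with R2, giving an effective lower resistance R2' = R2·R_L/(R2+R_L) = 21.98 kΩ.
Voltage divider with the loaded lower leg: V_out = 4.10 × 21.98/(7.62 + 21.98) = 4.10 × 0.7426 = 3.045 V.

V_out ≈ 3.04 V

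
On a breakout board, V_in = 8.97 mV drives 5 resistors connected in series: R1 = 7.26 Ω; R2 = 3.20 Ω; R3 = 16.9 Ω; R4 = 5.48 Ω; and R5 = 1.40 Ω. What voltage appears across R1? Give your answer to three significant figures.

ΣR = 7.26 + 3.20 + 16.9 + 5.48 + 1.40 = 34.24 Ω.
V = V_in · R/ΣR = 8.97 × 0.2120 = 1.902 mV.

V ≈ 1.90 mV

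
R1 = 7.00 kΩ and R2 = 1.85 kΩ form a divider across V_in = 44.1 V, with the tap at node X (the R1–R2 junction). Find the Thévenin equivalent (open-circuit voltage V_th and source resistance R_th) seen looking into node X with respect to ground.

V_th ≈ 9.22 V, R_th ≈ 1.46 kΩ

Open-circuit (no load on X): V_th = V_in · R2/(R1 + R2) = 44.1 × 1.85/(7.000 + 1.85) = 9.219 V.
Looking into X with the source shorted: R_th = R1·R2/(R1+R2) = 7.000 × 1.85/8.850 = 1.463 kΩ.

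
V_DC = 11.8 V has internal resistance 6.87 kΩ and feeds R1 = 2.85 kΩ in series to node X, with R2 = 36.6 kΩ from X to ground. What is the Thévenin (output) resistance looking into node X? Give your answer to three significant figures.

R1' = 6.87 + 2.85 = 9.720 kΩ (source resistance + R1).
With V_DC suppressed (replaced by a short), R_th = R1' ‖ R2 = (9.720 × 36.6)/(9.720 + 36.6) = 7.680 kΩ.

R_th ≈ 7.68 kΩ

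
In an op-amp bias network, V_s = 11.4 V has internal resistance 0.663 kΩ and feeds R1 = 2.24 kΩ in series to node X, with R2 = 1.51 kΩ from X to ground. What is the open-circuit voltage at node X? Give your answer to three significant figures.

R1' = 0.663 + 2.24 = 2.903 kΩ (source resistance + R1).
Open-circuit (no load on X): V_th = V_s · R2/(R1' + R2) = 11.4 × 1.51/(2.903 + 1.51) = 3.901 V.

V_th ≈ 3.90 V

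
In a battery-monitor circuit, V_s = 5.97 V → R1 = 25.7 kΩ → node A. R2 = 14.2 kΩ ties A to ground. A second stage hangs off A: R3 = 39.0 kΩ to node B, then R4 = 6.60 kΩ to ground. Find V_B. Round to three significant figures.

V_B ≈ 0.256 V

Looking into the second stage from A: R3 + R4 = 45.60 kΩ appears in parallel with R2.
R2 ‖ (R3+R4) = 10.83 kΩ.
First divider: V_A = V_s · 10.83/(25.7 + 10.83) = 1.770 V.
V_B = V_A × 0.1447 = 0.2561 V.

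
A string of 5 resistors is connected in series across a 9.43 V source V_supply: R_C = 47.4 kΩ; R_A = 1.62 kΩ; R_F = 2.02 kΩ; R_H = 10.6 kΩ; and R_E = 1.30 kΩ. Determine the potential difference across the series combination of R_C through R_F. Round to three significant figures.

V ≈ 7.65 V

Total series resistance ΣR = 47.4 + 1.62 + 2.02 + 10.6 + 1.30 = 62.94 kΩ.
R_{R_C..R_F} = 47.4 + 1.62 + 2.02 = 51.04 kΩ.
V = V_supply · R/ΣR = 9.43 × 0.8109 = 7.647 V.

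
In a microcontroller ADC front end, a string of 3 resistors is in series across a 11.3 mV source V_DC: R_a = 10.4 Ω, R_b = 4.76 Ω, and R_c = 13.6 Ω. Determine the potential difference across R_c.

V ≈ 5.34 mV

Series total: ΣR = 10.4 + 4.76 + 13.6 = 28.76 Ω.
By the voltage-divider rule, V = 11.3 × 13.60/28.76 = 5.344 mV.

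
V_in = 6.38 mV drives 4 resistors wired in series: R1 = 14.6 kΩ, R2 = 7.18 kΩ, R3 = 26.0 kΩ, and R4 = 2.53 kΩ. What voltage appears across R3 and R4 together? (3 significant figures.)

Series total: ΣR = 14.6 + 7.18 + 26.0 + 2.53 = 50.31 kΩ.
R_{R3..R4} = 26.0 + 2.53 = 28.53 kΩ.
Voltage divider: V = V_in · (28.53 / 50.31) = 6.38 × 0.5671 = 3.618 mV.

V ≈ 3.62 mV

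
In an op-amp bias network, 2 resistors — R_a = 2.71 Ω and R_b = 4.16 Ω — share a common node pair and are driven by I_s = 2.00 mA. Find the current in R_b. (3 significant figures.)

I ≈ 0.789 mA

For two parallel branches, I_k = I_s · (other R)/(sum of R).
I(R_b) = 2.00 × 2.71/(2.71 + 4.16) = 2.00 × 0.3945 = 0.7889 mA.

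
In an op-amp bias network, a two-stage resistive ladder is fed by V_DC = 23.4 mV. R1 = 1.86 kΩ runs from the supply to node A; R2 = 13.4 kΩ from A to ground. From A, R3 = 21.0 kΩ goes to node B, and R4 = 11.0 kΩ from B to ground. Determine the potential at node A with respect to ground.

V_A ≈ 19.5 mV

Looking into the second stage from A: R3 + R4 = 32.00 kΩ appears in parallel with R2.
R2 ‖ (R3+R4) = 9.445 kΩ.
So V_A = 23.4 × 0.8355 = 19.55 mV.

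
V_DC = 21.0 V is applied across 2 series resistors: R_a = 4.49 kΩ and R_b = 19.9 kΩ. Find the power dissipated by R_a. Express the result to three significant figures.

P ≈ 3.33 mW

The common current is I = 21.0/24.39 = 0.8610 mA.
V(R_a) = I·R = 3.866 V; P = V·I = 3.866 × 0.8610 = 3.329 mW.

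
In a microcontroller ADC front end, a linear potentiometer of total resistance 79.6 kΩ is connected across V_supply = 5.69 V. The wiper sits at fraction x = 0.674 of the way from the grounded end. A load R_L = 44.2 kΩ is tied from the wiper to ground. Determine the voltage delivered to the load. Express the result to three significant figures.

Split the track: R_lower = x·R_p = 53.65 kΩ, R_upper = (1−x)·R_p = 25.95 kΩ.
Lower segment in parallel with the load: 53.65 ‖ 44.2 = 24.23 kΩ.
Loaded-divider output: V_out = 5.69 × 0.4829 = 2.748 V.

V_out ≈ 2.75 V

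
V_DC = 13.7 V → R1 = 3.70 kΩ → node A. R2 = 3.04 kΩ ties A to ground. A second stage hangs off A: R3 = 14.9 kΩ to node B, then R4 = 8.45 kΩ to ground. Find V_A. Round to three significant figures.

V_A ≈ 5.77 V

Node A sees R2 in parallel with the series input of stage 2, R3 + R4 = 23.35 kΩ.
Effective lower resistance at A: R2 ‖ 23.35 = 2.690 kΩ.
So V_A = 13.7 × 0.4210 = 5.767 V.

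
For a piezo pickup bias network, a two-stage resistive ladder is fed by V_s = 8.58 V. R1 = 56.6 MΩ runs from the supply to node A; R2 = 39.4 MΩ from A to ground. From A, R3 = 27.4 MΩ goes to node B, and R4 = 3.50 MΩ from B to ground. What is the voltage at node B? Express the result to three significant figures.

V_B ≈ 0.228 V

The second stage (R3 + R4 = 30.90 MΩ) loads node A in parallel with R2.
Effective lower resistance at A: R2 ‖ 30.90 = 17.32 MΩ.
V_A = 8.58 × 17.32/(56.6 + 17.32) = 2.010 V.
Stage 2 is unloaded, so V_B = V_A · R4/(R3+R4) = 2.010 × 3.50/30.90 = 0.2277 V.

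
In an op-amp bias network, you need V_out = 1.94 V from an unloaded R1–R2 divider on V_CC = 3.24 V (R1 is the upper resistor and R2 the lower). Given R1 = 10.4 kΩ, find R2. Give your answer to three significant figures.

Required fraction k = V_out/V_CC = 0.5988.
R2 = R1 · 0.5988/(1 − 0.5988) = 15.52 kΩ.

R2 ≈ 15.5 kΩ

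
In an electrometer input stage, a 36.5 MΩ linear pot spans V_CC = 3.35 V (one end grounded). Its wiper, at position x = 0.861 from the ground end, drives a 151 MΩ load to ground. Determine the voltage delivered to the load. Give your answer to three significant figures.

V_out ≈ 2.80 V

Lower segment x·R_p = 31.43 MΩ; upper segment (1−x)·R_p = 5.074 MΩ.
R_L loads the lower segment: effective lower R = 26.01 MΩ.
Loaded-divider output: V_out = 3.35 × 0.8368 = 2.803 V.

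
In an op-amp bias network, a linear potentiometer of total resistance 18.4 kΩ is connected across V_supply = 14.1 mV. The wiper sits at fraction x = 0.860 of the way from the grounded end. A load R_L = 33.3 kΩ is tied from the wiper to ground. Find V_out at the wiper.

V_out ≈ 11.4 mV

Lower segment x·R_p = 15.82 kΩ; upper segment (1−x)·R_p = 2.576 kΩ.
Lower segment in parallel with the load: 15.82 ‖ 33.3 = 10.73 kΩ.
V_out = 14.1 × 10.73/(2.576 + 10.73) = 11.37 mV.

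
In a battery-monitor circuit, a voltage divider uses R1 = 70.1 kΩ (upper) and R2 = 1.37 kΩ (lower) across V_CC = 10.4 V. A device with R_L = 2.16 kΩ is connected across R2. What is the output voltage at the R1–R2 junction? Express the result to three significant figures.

First combine the lower leg with the load: R2 ‖ R_L = 0.8383 kΩ.
Now apply the divider: V_out = 10.4 × 0.01182 = 0.1229 V.

V_out ≈ 0.123 V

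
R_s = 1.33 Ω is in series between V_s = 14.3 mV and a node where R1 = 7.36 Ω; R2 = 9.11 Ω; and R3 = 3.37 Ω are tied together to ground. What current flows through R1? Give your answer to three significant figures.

I ≈ 1.13 mA

Parallel bank: R_p = 1/(1/7.36 + 1/9.11 + 1/3.37) = 1.844 Ω.
Node voltage V_A = V_s · R_p/(R_s + R_p) = 14.3 × 0.5809 = 8.307 mV.
I(R1) = V_A / R1 = 8.307/7.36 = 1.129 mA.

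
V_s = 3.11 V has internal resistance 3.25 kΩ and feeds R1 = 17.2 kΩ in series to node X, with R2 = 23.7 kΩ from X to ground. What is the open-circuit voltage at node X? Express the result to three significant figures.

V_th ≈ 1.67 V

R1' = 3.25 + 17.2 = 20.45 kΩ (source resistance + R1).
V_th is the unloaded tap voltage: V_s · R2/(R1'+R2) = 3.11 × 0.5368 = 1.669 V.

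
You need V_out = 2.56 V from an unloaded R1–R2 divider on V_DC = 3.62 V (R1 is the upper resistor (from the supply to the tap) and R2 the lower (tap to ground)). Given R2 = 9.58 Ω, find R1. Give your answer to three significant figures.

R1 ≈ 3.97 Ω

V_out/V_DC = R2/(R1+R2) = 0.7072.
R1 = R2·(1/k − 1) = 9.58 × 0.4141 = 3.967 Ω.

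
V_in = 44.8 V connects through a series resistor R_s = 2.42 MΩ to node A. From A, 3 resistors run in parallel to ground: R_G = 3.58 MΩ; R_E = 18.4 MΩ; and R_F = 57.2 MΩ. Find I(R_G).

Equivalent of the parallel group: R_p = 2.848 MΩ.
V_A by voltage divider: V_A = 44.8 × 2.848/(2.42 + 2.848) = 24.22 V.
Branch current I = V_A/R_G = 24.22/3.58 = 6.765 µA.

I ≈ 6.77 µA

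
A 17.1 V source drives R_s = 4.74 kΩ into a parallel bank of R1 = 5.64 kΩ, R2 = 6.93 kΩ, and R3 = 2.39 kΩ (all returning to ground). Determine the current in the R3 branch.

I ≈ 1.59 mA

Parallel bank: R_p = 1/(1/5.64 + 1/6.93 + 1/2.39) = 1.351 kΩ.
V_A = 17.1 × 1.351/6.091 = 3.794 V.
I(R3) = V_A / R3 = 3.794/2.39 = 1.587 mA.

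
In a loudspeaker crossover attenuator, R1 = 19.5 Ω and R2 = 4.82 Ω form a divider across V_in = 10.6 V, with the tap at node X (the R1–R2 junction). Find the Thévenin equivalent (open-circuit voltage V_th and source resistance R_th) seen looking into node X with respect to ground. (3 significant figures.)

With X open, the divider is unloaded: V_th = 10.6 × 4.82/24.32 = 2.101 V.
With V_in suppressed (replaced by a short), R_th = R1 ‖ R2 = (19.50 × 4.82)/(19.50 + 4.82) = 3.865 Ω.

V_th ≈ 2.10 V, R_th ≈ 3.86 Ω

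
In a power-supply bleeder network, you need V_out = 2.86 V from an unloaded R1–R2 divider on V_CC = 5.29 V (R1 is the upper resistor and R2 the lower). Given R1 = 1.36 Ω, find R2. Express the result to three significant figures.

R2 ≈ 1.60 Ω

The divider ratio is R2/(R1+R2) = 2.86/5.29 = 0.5406.
R2 = R1 · 0.5406/(1 − 0.5406) = 1.601 Ω.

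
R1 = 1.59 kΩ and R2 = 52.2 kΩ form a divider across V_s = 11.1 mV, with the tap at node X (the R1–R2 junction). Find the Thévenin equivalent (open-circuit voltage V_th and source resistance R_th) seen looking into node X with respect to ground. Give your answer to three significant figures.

V_th ≈ 10.8 mV, R_th ≈ 1.54 kΩ

V_th is the unloaded tap voltage: V_s · R2/(R1+R2) = 11.1 × 0.9704 = 10.77 mV.
Looking into X with the source shorted: R_th = R1·R2/(R1+R2) = 1.590 × 52.2/53.79 = 1.543 kΩ.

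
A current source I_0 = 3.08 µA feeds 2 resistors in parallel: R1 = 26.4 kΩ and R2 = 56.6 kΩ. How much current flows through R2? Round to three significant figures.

I ≈ 0.980 µA

For two parallel branches, I_k = I_0 · (other R)/(sum of R).
So I = 3.08 × 26.4/83.00 = 0.9797 µA.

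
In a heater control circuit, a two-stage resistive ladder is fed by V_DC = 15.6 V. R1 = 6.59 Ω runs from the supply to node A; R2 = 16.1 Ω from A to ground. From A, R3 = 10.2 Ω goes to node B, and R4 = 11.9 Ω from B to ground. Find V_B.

The second stage (R3 + R4 = 22.10 Ω) loads node A in parallel with R2.
Effective lower resistance at A: R2 ‖ 22.10 = 9.314 Ω.
V_A = 15.6 × 9.314/(6.59 + 9.314) = 9.136 V.
Then the unloaded second divider: V_B = V_A × R4/(R3+R4) = 9.136 × 0.5385 = 4.919 V.

V_B ≈ 4.92 V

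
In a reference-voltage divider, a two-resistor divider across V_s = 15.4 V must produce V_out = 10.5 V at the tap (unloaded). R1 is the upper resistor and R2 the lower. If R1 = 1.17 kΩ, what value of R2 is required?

The divider ratio is R2/(R1+R2) = 10.5/15.4 = 0.6818.
Rearranging, R2 = R1·k/(1−k) = 1.17 × 2.143 = 2.507 kΩ.

R2 ≈ 2.51 kΩ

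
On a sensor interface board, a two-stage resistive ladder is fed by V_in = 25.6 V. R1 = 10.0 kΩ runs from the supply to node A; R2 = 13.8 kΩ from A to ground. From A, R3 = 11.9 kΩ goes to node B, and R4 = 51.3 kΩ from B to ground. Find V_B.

V_B ≈ 11.0 V

The second stage (R3 + R4 = 63.20 kΩ) loads node A in parallel with R2.
Effective lower resistance at A: R2 ‖ 63.20 = 11.33 kΩ.
First divider: V_A = V_in · 11.33/(10.0 + 11.33) = 13.60 V.
Then the unloaded second divider: V_B = V_A × R4/(R3+R4) = 13.60 × 0.8117 = 11.04 V.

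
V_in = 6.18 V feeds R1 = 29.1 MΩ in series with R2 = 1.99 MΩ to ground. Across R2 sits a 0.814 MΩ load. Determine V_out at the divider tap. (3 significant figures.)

V_out ≈ 0.120 V

R2 ‖ R_L = (1.99 × 0.814)/(1.99 + 0.814) = 0.5777 MΩ.
Voltage divider with the loaded lower leg: V_out = 6.18 × 0.5777/(29.1 + 0.5777) = 6.18 × 0.01947 = 0.1203 V.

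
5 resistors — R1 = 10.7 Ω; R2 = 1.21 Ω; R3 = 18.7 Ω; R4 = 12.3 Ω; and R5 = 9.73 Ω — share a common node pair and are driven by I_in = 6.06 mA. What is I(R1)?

Conductances: ΣG = 1/10.7 + 1/1.21 + 1/18.7 + 1/12.3 + 1/9.73 = 1.157 (1/Ω).
Current divider: I(R1) = I_in · G_k/ΣG = 6.06 × (0.09346/1.157) = 6.06 × 0.08074 = 0.4893 mA.

I ≈ 0.489 mA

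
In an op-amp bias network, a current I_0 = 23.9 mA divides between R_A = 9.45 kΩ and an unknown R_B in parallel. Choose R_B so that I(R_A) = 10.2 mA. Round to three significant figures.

In a two-way split, I_A/I_0 = R_B/(R_A + R_B).
With f = 0.4268, R_B = R_A · f/(1−f) = 9.45 × 0.7445 = 7.036 kΩ.

R_B ≈ 7.04 kΩ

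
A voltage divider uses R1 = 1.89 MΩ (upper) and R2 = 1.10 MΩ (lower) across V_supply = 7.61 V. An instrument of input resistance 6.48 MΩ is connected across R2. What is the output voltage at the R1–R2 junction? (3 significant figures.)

V_out ≈ 2.53 V

R2 ‖ R_L = (1.10 × 6.48)/(1.10 + 6.48) = 0.9404 MΩ.
Then V_out = V_supply · R2'/(R1 + R2') = 7.61 × 0.9404/2.830 = 2.528 V.
(Unloaded it would be 2.80 V; the load pulls it down.)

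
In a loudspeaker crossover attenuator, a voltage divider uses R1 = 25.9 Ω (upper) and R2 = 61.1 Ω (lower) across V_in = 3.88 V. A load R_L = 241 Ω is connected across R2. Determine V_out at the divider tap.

The load sits in parallel with R2, giving an effective lower resistance R2' = R2·R_L/(R2+R_L) = 48.74 Ω.
Voltage divider with the loaded lower leg: V_out = 3.88 × 48.74/(25.9 + 48.74) = 3.88 × 0.6530 = 2.534 V.
(Unloaded it would be 2.72 V; the load pulls it down.)

V_out ≈ 2.53 V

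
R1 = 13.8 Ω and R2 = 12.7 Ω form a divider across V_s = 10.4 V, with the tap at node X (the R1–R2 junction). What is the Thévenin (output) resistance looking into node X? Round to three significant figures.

R_th ≈ 6.61 Ω

Zeroing V_s shorts the top of R1 to ground, so R_th = R1 ‖ R2 = 6.614 Ω.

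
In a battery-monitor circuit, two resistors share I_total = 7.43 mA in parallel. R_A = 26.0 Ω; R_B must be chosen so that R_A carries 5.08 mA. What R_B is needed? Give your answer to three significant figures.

R_B ≈ 56.2 Ω

The fraction through R_A equals R_B/(R_A+R_B).
With f = 0.6837, R_B = R_A · f/(1−f) = 26.0 × 2.162 = 56.20 Ω.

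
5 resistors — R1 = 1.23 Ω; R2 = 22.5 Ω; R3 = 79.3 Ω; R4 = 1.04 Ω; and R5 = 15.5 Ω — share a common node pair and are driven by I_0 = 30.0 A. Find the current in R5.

I ≈ 1.02 A

Total conductance ΣG = 1/1.23 + 1/22.5 + 1/79.3 + 1/1.04 + 1/15.5 = 1.896 (units of 1/Ω).
Current divider: I(R5) = I_0 · G_k/ΣG = 30.0 × (0.06452/1.896) = 30.0 × 0.03403 = 1.021 A.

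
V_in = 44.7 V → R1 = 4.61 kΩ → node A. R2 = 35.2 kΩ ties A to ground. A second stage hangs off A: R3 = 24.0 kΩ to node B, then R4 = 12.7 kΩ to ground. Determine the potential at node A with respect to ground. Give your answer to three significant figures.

Node A sees R2 in parallel with the series input of stage 2, R3 + R4 = 36.70 kΩ.
Effective lower resistance at A: R2 ‖ 36.70 = 17.97 kΩ.
So V_A = 44.7 × 0.7958 = 35.57 V.

V_A ≈ 35.6 V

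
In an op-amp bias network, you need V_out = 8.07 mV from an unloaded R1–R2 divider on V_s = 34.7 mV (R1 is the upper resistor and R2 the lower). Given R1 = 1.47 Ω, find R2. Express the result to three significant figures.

Required fraction k = V_out/V_s = 0.2326.
R2 = R1 · 0.2326/(1 − 0.2326) = 0.4455 Ω.

R2 ≈ 0.445 Ω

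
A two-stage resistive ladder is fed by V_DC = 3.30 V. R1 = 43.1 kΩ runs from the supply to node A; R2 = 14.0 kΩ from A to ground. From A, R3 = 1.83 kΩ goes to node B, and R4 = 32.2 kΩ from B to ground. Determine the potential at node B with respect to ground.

Looking into the second stage from A: R3 + R4 = 34.03 kΩ appears in parallel with R2.
Effective lower resistance at A: R2 ‖ 34.03 = 9.919 kΩ.
First divider: V_A = V_DC · 9.919/(43.1 + 9.919) = 0.6174 V.
V_B = V_A × 0.9462 = 0.5842 V.

V_B ≈ 0.584 V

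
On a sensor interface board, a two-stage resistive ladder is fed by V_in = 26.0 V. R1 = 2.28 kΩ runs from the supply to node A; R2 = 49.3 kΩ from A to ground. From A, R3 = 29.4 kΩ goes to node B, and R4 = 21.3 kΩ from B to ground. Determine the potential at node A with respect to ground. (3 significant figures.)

The second stage (R3 + R4 = 50.70 kΩ) loads node A in parallel with R2.
R2 ‖ (R3+R4) = 25.00 kΩ.
V_A = 26.0 × 25.00/(2.28 + 25.00) = 23.83 V.

V_A ≈ 23.8 V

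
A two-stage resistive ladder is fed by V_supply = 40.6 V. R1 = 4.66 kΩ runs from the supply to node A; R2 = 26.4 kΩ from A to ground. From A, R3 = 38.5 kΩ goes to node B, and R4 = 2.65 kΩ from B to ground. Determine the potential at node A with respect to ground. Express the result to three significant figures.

Node A sees R2 in parallel with the series input of stage 2, R3 + R4 = 41.15 kΩ.
Effective lower resistance at A: R2 ‖ 41.15 = 16.08 kΩ.
V_A = 40.6 × 16.08/(4.66 + 16.08) = 31.48 V.

V_A ≈ 31.5 V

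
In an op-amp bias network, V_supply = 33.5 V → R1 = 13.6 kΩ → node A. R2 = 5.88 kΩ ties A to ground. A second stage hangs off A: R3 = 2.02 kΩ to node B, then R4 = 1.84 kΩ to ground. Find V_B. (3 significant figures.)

V_B ≈ 2.34 V

Looking into the second stage from A: R3 + R4 = 3.860 kΩ appears in parallel with R2.
R2 ‖ (R3+R4) = 2.330 kΩ.
So V_A = 33.5 × 0.1463 = 4.900 V.
Then the unloaded second divider: V_B = V_A × R4/(R3+R4) = 4.900 × 0.4767 = 2.336 V.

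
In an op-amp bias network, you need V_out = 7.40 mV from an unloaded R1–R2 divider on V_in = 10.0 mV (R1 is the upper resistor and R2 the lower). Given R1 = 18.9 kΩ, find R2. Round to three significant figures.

V_out/V_in = R2/(R1+R2) = 0.7400.
Rearranging, R2 = R1·k/(1−k) = 18.9 × 2.846 = 53.79 kΩ.

R2 ≈ 53.8 kΩ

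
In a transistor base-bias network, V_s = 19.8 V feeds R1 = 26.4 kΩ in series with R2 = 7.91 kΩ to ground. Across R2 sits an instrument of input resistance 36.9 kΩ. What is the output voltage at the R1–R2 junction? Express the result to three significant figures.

The load sits in parallel with R2, giving an effective lower resistance R2' = R2·R_L/(R2+R_L) = 6.514 kΩ.
Voltage divider with the loaded lower leg: V_out = 19.8 × 6.514/(26.4 + 6.514) = 19.8 × 0.1979 = 3.918 V.
(Unloaded it would be 4.56 V; the load pulls it down.)

V_out ≈ 3.92 V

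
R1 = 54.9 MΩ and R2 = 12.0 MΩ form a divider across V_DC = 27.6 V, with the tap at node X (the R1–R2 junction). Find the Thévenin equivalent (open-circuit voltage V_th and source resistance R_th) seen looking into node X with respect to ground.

Open-circuit (no load on X): V_th = V_DC · R2/(R1 + R2) = 27.6 × 12.0/(54.90 + 12.0) = 4.951 V.
With V_DC suppressed (replaced by a short), R_th = R1 ‖ R2 = (54.90 × 12.0)/(54.90 + 12.0) = 9.848 MΩ.

V_th ≈ 4.95 V, R_th ≈ 9.85 MΩ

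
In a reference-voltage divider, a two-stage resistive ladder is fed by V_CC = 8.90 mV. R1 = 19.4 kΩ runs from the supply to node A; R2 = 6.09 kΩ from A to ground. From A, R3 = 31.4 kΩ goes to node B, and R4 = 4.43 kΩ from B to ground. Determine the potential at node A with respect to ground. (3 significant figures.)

V_A ≈ 1.88 mV

The second stage (R3 + R4 = 35.83 kΩ) loads node A in parallel with R2.
R2 ‖ (R3+R4) = 5.205 kΩ.
V_A = 8.90 × 5.205/(19.4 + 5.205) = 1.883 mV.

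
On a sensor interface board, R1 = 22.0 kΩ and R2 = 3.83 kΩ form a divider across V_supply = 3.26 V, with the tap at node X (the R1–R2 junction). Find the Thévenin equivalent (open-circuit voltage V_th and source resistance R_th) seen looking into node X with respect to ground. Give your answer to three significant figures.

Open-circuit (no load on X): V_th = V_supply · R2/(R1 + R2) = 3.26 × 3.83/(22.00 + 3.83) = 0.4834 V.
Looking into X with the source shorted: R_th = R1·R2/(R1+R2) = 22.00 × 3.83/25.83 = 3.262 kΩ.

V_th ≈ 0.483 V, R_th ≈ 3.26 kΩ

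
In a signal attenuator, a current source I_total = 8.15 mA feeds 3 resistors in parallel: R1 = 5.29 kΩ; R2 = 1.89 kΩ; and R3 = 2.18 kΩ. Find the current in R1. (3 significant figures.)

I ≈ 1.31 mA

ΣG = 1/5.29 + 1/1.89 + 1/2.18 = 1.177.
By the current-divider rule, I = I_total · G_k/ΣG = 8.15 × 0.1606 = 1.309 mA.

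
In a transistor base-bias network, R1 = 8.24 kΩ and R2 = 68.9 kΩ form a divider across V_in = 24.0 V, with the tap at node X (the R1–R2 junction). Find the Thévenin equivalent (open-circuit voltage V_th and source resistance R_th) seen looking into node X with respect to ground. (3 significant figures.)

V_th ≈ 21.4 V, R_th ≈ 7.36 kΩ

With X open, the divider is unloaded: V_th = 24.0 × 68.9/77.14 = 21.44 V.
Looking into X with the source shorted: R_th = R1·R2/(R1+R2) = 8.240 × 68.9/77.14 = 7.360 kΩ.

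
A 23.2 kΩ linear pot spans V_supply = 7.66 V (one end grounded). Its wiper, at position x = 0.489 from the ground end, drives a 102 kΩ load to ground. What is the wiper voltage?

V_out ≈ 3.54 V

The pot divides into 11.86 kΩ above the wiper and 11.34 kΩ below.
Lower segment in parallel with the load: 11.34 ‖ 102 = 10.21 kΩ.
V_out = 7.66 × 10.21/(11.86 + 10.21) = 3.544 V.
(Unloaded: V_out = x·V_supply = 3.75 V.)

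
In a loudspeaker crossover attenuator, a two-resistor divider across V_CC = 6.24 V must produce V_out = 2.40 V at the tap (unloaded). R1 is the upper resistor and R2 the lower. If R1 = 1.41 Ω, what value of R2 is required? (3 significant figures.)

R2 ≈ 0.881 Ω

Required fraction k = V_out/V_CC = 0.3846.
Rearranging, R2 = R1·k/(1−k) = 1.41 × 0.6250 = 0.8812 Ω.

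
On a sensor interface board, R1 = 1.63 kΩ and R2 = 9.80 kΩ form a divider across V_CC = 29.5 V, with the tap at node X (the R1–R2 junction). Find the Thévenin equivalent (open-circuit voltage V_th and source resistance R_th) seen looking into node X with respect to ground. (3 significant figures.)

With X open, the divider is unloaded: V_th = 29.5 × 9.80/11.43 = 25.29 V.
Looking into X with the source shorted: R_th = R1·R2/(R1+R2) = 1.630 × 9.80/11.43 = 1.398 kΩ.

V_th ≈ 25.3 V, R_th ≈ 1.40 kΩ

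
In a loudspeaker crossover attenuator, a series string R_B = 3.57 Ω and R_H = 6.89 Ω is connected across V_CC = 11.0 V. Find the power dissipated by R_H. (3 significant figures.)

P ≈ 7.62 W

ΣR = 10.46 Ω → I = 11.0/10.46 = 1.052 A.
V(R_H) = I·R = 7.246 V; P = V·I = 7.246 × 1.052 = 7.620 W.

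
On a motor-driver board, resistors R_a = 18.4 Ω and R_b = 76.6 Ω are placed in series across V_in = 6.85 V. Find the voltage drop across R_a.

V ≈ 1.33 V

ΣR = 18.4 + 76.6 = 95.00 Ω.
Voltage divider: V = V_in · (18.40 / 95.00) = 6.85 × 0.1937 = 1.327 V.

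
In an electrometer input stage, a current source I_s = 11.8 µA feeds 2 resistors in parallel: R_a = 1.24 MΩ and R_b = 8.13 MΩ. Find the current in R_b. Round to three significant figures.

With just two branches, the current splits inversely with resistance.
So I = 11.8 × 1.24/9.370 = 1.562 µA.

I ≈ 1.56 µA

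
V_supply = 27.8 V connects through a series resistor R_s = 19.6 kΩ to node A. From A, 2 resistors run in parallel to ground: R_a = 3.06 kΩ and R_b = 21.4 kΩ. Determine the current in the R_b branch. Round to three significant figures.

I ≈ 0.156 mA

Parallel bank: R_p = 1/(1/3.06 + 1/21.4) = 2.677 kΩ.
V_A by voltage divider: V_A = 27.8 × 2.677/(19.6 + 2.677) = 3.341 V.
I(R_b) = V_A / R_b = 3.341/21.4 = 0.1561 mA.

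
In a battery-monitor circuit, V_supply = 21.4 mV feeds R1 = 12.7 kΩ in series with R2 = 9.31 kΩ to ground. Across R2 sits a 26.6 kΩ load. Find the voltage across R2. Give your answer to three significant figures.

First combine the lower leg with the load: R2 ‖ R_L = 6.896 kΩ.
Then V_out = V_supply · R2'/(R1 + R2') = 21.4 × 6.896/19.60 = 7.531 mV.

V_out ≈ 7.53 mV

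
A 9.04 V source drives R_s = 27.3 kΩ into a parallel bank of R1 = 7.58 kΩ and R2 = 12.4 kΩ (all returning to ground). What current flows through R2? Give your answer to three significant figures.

Combine the parallel branches: R_p = (1/7.58 + 1/12.4)⁻¹ = 4.704 kΩ.
Node voltage V_A = V_in · R_p/(R_s + R_p) = 9.04 × 0.1470 = 1.329 V.
Branch current I = V_A/R2 = 1.329/12.4 = 0.1072 mA.

I ≈ 0.107 mA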